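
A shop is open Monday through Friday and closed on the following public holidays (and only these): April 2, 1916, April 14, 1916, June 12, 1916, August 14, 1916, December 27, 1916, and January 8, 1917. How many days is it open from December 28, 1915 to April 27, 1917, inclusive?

344 business days

December 28, 1915 is a Tuesday.
From December 28, 1915 to April 27, 1917 is 487 days inclusive.
487 = 7 × 69 + 4, so there are 69 full weeks plus 4 extra days.
Each full week contributes 5 weekdays (Mon–Fri): 69 × 5 = 345.
The 4 extra days are Tue, Wed, Thu, Fri — 4 of them qualify.
Total: 345 + 4 = 349.
Holidays: April 2, 1916 (Sun); April 14, 1916 (Fri); June 12, 1916 (Mon); August 14, 1916 (Mon); December 27, 1916 (Wed); January 8, 1917 (Mon).
5 of the 6 holidays fall on weekdays; the rest are weekends and were already excluded.
Business days: 349 − 5 = 344.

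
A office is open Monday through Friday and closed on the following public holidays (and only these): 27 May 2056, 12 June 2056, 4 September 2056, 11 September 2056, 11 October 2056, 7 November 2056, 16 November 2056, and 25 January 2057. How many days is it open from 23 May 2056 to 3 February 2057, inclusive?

177

23 May 2056 is a Tuesday.
That's 257 days from start to end, counting both.
257 = 7 × 36 + 5, so there are 36 full weeks plus 5 extra days.
Each full week contributes 5 weekdays (Mon–Fri): 36 × 5 = 180.
The 5 extra days are Tue, Wed, Thu, Fri, Sat — 4 of them qualify.
Total: 180 + 4 = 184.
Holidays: 27 May 2056 (Sat); 12 June 2056 (Mon); 4 September 2056 (Mon); 11 September 2056 (Mon); 11 October 2056 (Wed); 7 November 2056 (Tue); 16 November 2056 (Thu); 25 January 2057 (Thu).
7 of the 8 holidays fall on weekdays; the rest are weekends and were already excluded.
Business days: 184 − 7 = 177.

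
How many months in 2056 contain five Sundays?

5

A month has five Sundays exactly when Sunday falls within its first (length − 28) days.
Jan: 31 days, starts Sat → 5 of Sat, Sun, Mon ✓
Feb: 29 days, starts Tue → 5 of Tue
Mar: 31 days, starts Wed → 5 of Wed, Thu, Fri
Apr: 30 days, starts Sat → 5 of Sat, Sun ✓
May: 31 days, starts Mon → 5 of Mon, Tue, Wed
Jun: 30 days, starts Thu → 5 of Thu, Fri
Jul: 31 days, starts Sat → 5 of Sat, Sun, Mon ✓
Aug: 31 days, starts Tue → 5 of Tue, Wed, Thu
Sep: 30 days, starts Fri → 5 of Fri, Sat
Oct: 31 days, starts Sun → 5 of Sun, Mon, Tue ✓
Nov: 30 days, starts Wed → 5 of Wed, Thu
Dec: 31 days, starts Fri → 5 of Fri, Sat, Sun ✓
Months with five Sundays: Jan, Apr, Jul, Oct, Dec.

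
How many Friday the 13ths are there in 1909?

1

The 13th falls on a Friday when the month's 13th has weekday Fri.
Jan 13 is Wed; Feb 13 is Sat; Mar 13 is Sat; Apr 13 is Tue; May 13 is Thu; Jun 13 is Sun; Jul 13 is Tue; Aug 13 is Fri ✓; Sep 13 is Mon; Oct 13 is Wed; Nov 13 is Sat; Dec 13 is Mon.
Friday the 13ths: Aug.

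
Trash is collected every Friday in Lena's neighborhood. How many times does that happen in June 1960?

Jun 1, 1960 is a Wednesday.
From Jun 1, 1960 to Jun 30, 1960 is 30 days inclusive.
30 = 7 × 4 + 2, so there are 4 full weeks plus 2 extra days.
Each full week contributes one Friday: 4 so far.
The 2 extra days are Wed, Thu — none qualify.
Total: 4 + 0 = 4.

4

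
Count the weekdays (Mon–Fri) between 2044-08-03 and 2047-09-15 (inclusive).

2044-08-03 is a Wednesday.
From 2044-08-03 to 2047-09-15 is 1139 days inclusive.
1139 = 7 × 162 + 5, so there are 162 full weeks plus 5 extra days.
Each full week contributes 5 weekdays (Mon–Fri): 162 × 5 = 810.
The 5 extra days are Wed, Thu, Fri, Sat, Sun — 3 of them qualify.
Total: 810 + 3 = 813.

813 weekdays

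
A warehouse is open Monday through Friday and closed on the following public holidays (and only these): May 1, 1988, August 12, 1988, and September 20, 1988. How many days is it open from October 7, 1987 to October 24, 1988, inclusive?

272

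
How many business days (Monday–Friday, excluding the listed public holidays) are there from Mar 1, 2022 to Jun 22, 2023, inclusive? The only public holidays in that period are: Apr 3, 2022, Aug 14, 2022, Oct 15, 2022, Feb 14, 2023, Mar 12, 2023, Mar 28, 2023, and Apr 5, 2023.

340

Mar 1, 2022 is a Tuesday.
From Mar 1, 2022 to Jun 22, 2023 is 479 days inclusive.
479 = 7 × 68 + 3, so there are 68 full weeks plus 3 extra days.
Each full week contributes 5 weekdays (Mon–Fri): 68 × 5 = 340.
The 3 extra days are Tuesday, Wednesday, Thursday — 3 of them qualify.
Total: 340 + 3 = 343.
Holidays: Apr 3, 2022 (Sun); Aug 14, 2022 (Sun); Oct 15, 2022 (Sat); Feb 14, 2023 (Tue); Mar 12, 2023 (Sun); Mar 28, 2023 (Tue); Apr 5, 2023 (Wed).
3 of the 7 holidays fall on weekdays; the rest are weekends and were already excluded.
Business days: 343 − 3 = 340.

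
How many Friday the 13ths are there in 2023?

The 13th falls on a Friday when the month's 13th has weekday Fri.
Jan 13 is Fri ✓; Feb 13 is Mon; Mar 13 is Mon; Apr 13 is Thu; May 13 is Sat; Jun 13 is Tue; Jul 13 is Thu; Aug 13 is Sun; Sep 13 is Wed; Oct 13 is Fri ✓; Nov 13 is Mon; Dec 13 is Wed.
Friday the 13ths: Jan, Oct.

2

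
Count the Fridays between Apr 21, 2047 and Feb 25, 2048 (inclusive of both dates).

Apr 21, 2047 is a Sunday.
That's 311 days from start to end, counting both.
311 = 7 × 44 + 3, so there are 44 full weeks plus 3 extra days.
Each full week contributes one Friday: 44 so far.
The 3 extra days are Sunday, Monday, Tuesday — none qualify.
Total: 44 + 0 = 44.

44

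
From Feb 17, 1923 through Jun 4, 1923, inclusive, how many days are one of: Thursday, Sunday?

Feb 17, 1923 is a Saturday.
From Feb 17, 1923 to Jun 4, 1923 is 108 days inclusive.
108 = 7 × 15 + 3, so there are 15 full weeks plus 3 extra days.
Each full week contributes 2 days from the set (Thu, Sun): 15 × 2 = 30.
The 3 extra days are Saturday, Sunday, Monday — 1 of them qualifies.
Total: 30 + 1 = 31.

31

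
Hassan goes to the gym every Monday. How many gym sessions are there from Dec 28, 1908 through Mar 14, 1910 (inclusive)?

Dec 28, 1908 is a Monday.
That's 442 days from start to end, counting both.
442 = 7 × 63 + 1, so there are 63 full weeks plus 1 extra day.
Each full week contributes one Monday: 63 so far.
The 1 extra day is Monday — 1 of them qualifies.
Total: 63 + 1 = 64.

64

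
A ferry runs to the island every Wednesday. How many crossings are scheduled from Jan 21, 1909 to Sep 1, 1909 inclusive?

Jan 21, 1909 is a Thursday.
From Jan 21, 1909 to Sep 1, 1909 is 224 days inclusive.
224 = 7 × 32, so the span is exactly 32 full weeks.
Each full week contributes one Wednesday: 32 so far.

32 Wednesdays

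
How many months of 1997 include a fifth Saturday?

4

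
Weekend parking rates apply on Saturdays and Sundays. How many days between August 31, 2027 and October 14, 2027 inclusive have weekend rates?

12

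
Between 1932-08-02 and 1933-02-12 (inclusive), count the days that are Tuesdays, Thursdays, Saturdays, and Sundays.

112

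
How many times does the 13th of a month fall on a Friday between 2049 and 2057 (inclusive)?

Friday-the-13ths by year:
2049: Aug
2050: May
2051: Jan, Oct
2052: Sep, Dec
2053: Jun
2054: Feb, Mar, Nov
2055: Aug
2056: Oct
2057: Apr, Jul

14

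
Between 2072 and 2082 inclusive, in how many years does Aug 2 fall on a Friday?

Day of week of August 2 in each year:
2072: Tue, 2073: Wed, 2074: Thu, 2075: Fri ✓, 2076: Sun, 2077: Mon, 2078: Tue, 2079: Wed, 2080: Fri ✓, 2081: Sat, 2082: Sun
Fridays: 2075, 2080.

2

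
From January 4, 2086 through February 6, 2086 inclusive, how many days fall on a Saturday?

January 4, 2086 is a Friday.
From January 4, 2086 to February 6, 2086 is 34 days inclusive.
34 = 7 × 4 + 6, so there are 4 full weeks plus 6 extra days.
Each full week contributes one Saturday: 4 so far.
The 6 extra days are Fri, Sat, Sun, Mon, Tue, Wed — 1 of them qualifies.
Total: 4 + 1 = 5.

5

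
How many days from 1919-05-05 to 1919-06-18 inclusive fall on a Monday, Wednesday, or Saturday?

20

1919-05-05 is a Monday.
The range spans 45 days (inclusive of both endpoints).
45 = 7 × 6 + 3, so there are 6 full weeks plus 3 extra days.
Each full week contributes 3 days from the set (Mon, Wed, Sat): 6 × 3 = 18.
The 3 extra days are Mon, Tue, Wed — 2 of them qualify.
Total: 18 + 2 = 20.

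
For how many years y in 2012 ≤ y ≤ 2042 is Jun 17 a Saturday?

Day of week of June 17 in each year:
2012: Sun, 2013: Mon, 2014: Tue, 2015: Wed, 2016: Fri, 2017: Sat ✓, 2018: Sun, 2019: Mon, 2020: Wed, 2021: Thu, 2022: Fri, 2023: Sat ✓, 2024: Mon, 2025: Tue, 2026: Wed, 2027: Thu, 2028: Sat ✓, 2029: Sun, 2030: Mon, 2031: Tue, 2032: Thu, 2033: Fri, 2034: Sat ✓, 2035: Sun, 2036: Tue, 2037: Wed, 2038: Thu, 2039: Fri, 2040: Sun, 2041: Mon, 2042: Tue
Saturdays: 2017, 2023, 2028, 2034.

4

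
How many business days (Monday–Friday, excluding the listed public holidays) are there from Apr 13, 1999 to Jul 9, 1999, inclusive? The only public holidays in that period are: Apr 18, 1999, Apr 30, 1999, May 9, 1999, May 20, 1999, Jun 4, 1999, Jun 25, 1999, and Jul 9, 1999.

Apr 13, 1999 is a Tuesday.
That's 88 days from start to end, counting both.
88 = 7 × 12 + 4, so there are 12 full weeks plus 4 extra days.
Each full week contributes 5 weekdays (Mon–Fri): 12 × 5 = 60.
The 4 extra days are Tue, Wed, Thu, Fri — 4 of them qualify.
Total: 60 + 4 = 64.
Holidays: Apr 18, 1999 (Sun); Apr 30, 1999 (Fri); May 9, 1999 (Sun); May 20, 1999 (Thu); Jun 4, 1999 (Fri); Jun 25, 1999 (Fri); Jul 9, 1999 (Fri).
5 of the 7 holidays fall on weekdays; the rest are weekends and were already excluded.
Business days: 64 − 5 = 59.

59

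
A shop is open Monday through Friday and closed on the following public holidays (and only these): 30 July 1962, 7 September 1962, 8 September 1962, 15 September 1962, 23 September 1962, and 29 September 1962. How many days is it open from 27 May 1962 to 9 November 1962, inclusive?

27 May 1962 is a Sunday.
The range spans 167 days (inclusive of both endpoints).
167 = 7 × 23 + 6, so there are 23 full weeks plus 6 extra days.
Each full week contributes 5 weekdays (Mon–Fri): 23 × 5 = 115.
The 6 extra days are Sunday, Monday, Tuesday, Wednesday, Thursday, Friday — 5 of them qualify.
Total: 115 + 5 = 120.
Holidays: 30 July 1962 (Mon); 7 September 1962 (Fri); 8 September 1962 (Sat); 15 September 1962 (Sat); 23 September 1962 (Sun); 29 September 1962 (Sat).
2 of the 6 holidays fall on weekdays; the rest are weekends and were already excluded.
Business days: 120 − 2 = 118.

118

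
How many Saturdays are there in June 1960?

1 June 1960 is a Wednesday.
That's 30 days from start to end, counting both.
30 = 7 × 4 + 2, so there are 4 full weeks plus 2 extra days.
Each full week contributes one Saturday: 4 so far.
The 2 extra days are Wed, Thu — none qualify.
Total: 4 + 0 = 4.

4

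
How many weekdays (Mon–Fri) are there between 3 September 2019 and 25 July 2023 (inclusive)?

1016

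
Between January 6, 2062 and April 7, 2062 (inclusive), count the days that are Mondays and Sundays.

January 6, 2062 is a Friday.
The range spans 92 days (inclusive of both endpoints).
92 = 7 × 13 + 1, so there are 13 full weeks plus 1 extra day.
Each full week contributes 2 days from the set (Mon, Sun): 13 × 2 = 26.
The 1 extra day is Friday — none qualify.
Total: 26 + 0 = 26.

26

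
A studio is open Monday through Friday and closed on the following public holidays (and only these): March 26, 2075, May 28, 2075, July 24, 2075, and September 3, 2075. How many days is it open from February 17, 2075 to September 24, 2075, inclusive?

February 17, 2075 is a Sunday.
The range spans 220 days (inclusive of both endpoints).
220 = 7 × 31 + 3, so there are 31 full weeks plus 3 extra days.
Each full week contributes 5 weekdays (Mon–Fri): 31 × 5 = 155.
The 3 extra days are Sunday, Monday, Tuesday — 2 of them qualify.
Total: 155 + 2 = 157.
Holidays: March 26, 2075 (Tue); May 28, 2075 (Tue); July 24, 2075 (Wed); September 3, 2075 (Tue).
All 4 holidays fall on weekdays, so subtract 4.
Business days: 157 − 4 = 153.

153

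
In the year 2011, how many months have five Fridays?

4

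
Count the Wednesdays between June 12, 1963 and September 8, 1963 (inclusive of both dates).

13 Wednesdays

June 12, 1963 is a Wednesday.
That's 89 days from start to end, counting both.
89 = 7 × 12 + 5, so there are 12 full weeks plus 5 extra days.
Each full week contributes one Wednesday: 12 so far.
The 5 extra days are Wednesday, Thursday, Friday, Saturday, Sunday — 1 of them qualifies.
Total: 12 + 1 = 13.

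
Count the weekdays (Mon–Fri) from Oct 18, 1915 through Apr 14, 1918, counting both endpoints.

Oct 18, 1915 is a Monday.
The range spans 910 days (inclusive of both endpoints).
910 = 7 × 130, so the span is exactly 130 full weeks.
Each full week contributes 5 weekdays (Mon–Fri): 130 × 5 = 650.
Total: 650.

650 weekdays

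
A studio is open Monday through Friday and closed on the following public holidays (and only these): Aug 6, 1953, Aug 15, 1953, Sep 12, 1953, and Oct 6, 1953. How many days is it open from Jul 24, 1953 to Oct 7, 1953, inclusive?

52

Jul 24, 1953 is a Friday.
That's 76 days from start to end, counting both.
76 = 7 × 10 + 6, so there are 10 full weeks plus 6 extra days.
Each full week contributes 5 weekdays (Mon–Fri): 10 × 5 = 50.
The 6 extra days are Friday, Saturday, Sunday, Monday, Tuesday, Wednesday — 4 of them qualify.
Total: 50 + 4 = 54.
Holidays: Aug 6, 1953 (Thu); Aug 15, 1953 (Sat); Sep 12, 1953 (Sat); Oct 6, 1953 (Tue).
2 of the 4 holidays fall on weekdays; the rest are weekends and were already excluded.
Business days: 54 − 2 = 52.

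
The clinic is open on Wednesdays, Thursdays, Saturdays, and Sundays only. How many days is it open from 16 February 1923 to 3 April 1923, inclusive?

26

16 February 1923 is a Friday.
The range spans 47 days (inclusive of both endpoints).
47 = 7 × 6 + 5, so there are 6 full weeks plus 5 extra days.
Each full week contributes 4 days from the set (Wed, Thu, Sat, Sun): 6 × 4 = 24.
The 5 extra days are Fri, Sat, Sun, Mon, Tue — 2 of them qualify.
Total: 24 + 2 = 26.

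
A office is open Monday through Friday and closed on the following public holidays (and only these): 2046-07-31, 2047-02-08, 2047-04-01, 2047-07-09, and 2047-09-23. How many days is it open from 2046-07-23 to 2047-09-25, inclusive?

2046-07-23 is a Monday.
The range spans 430 days (inclusive of both endpoints).
430 = 7 × 61 + 3, so there are 61 full weeks plus 3 extra days.
Each full week contributes 5 weekdays (Mon–Fri): 61 × 5 = 305.
The 3 extra days are Mon, Tue, Wed — 3 of them qualify.
Total: 305 + 3 = 308.
Holidays: 2046-07-31 (Tue); 2047-02-08 (Fri); 2047-04-01 (Mon); 2047-07-09 (Tue); 2047-09-23 (Mon).
All 5 holidays fall on weekdays, so subtract 5.
Business days: 308 − 5 = 303.

303 business days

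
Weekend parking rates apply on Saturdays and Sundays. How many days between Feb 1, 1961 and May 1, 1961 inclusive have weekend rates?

26

Feb 1, 1961 is a Wednesday.
That's 90 days from start to end, counting both.
90 = 7 × 12 + 6, so there are 12 full weeks plus 6 extra days.
Each full week contributes 2 weekend days (Sat, Sun): 12 × 2 = 24.
The 6 extra days are Wed, Thu, Fri, Sat, Sun, Mon — 2 of them qualify.
Total: 24 + 2 = 26.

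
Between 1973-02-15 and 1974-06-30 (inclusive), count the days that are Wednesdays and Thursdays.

143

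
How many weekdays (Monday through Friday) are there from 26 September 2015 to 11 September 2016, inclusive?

250 weekdays

26 September 2015 is a Saturday.
That's 352 days from start to end, counting both.
352 = 7 × 50 + 2, so there are 50 full weeks plus 2 extra days.
Each full week contributes 5 weekdays (Mon–Fri): 50 × 5 = 250.
The 2 extra days are Sat, Sun — none qualify.
Total: 250 + 0 = 250.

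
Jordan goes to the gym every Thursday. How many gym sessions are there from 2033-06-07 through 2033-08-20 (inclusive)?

2033-06-07 is a Tuesday.
That's 75 days from start to end, counting both.
75 = 7 × 10 + 5, so there are 10 full weeks plus 5 extra days.
Each full week contributes one Thursday: 10 so far.
The 5 extra days are Tuesday, Wednesday, Thursday, Friday, Saturday — 1 of them qualifies.
Total: 10 + 1 = 11.

11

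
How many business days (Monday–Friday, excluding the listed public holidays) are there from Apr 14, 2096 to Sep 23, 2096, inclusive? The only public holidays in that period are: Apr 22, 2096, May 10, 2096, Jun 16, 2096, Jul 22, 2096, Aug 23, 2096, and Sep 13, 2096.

112

Apr 14, 2096 is a Saturday.
That's 163 days from start to end, counting both.
163 = 7 × 23 + 2, so there are 23 full weeks plus 2 extra days.
Each full week contributes 5 weekdays (Mon–Fri): 23 × 5 = 115.
The 2 extra days are Saturday, Sunday — none qualify.
Total: 115 + 0 = 115.
Holidays: Apr 22, 2096 (Sun); May 10, 2096 (Thu); Jun 16, 2096 (Sat); Jul 22, 2096 (Sun); Aug 23, 2096 (Thu); Sep 13, 2096 (Thu).
3 of the 6 holidays fall on weekdays; the rest are weekends and were already excluded.
Business days: 115 − 3 = 112.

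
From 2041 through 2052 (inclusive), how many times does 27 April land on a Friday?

Day of week of April 27 in each year:
2041: Sat, 2042: Sun, 2043: Mon, 2044: Wed, 2045: Thu, 2046: Fri ✓, 2047: Sat, 2048: Mon, 2049: Tue, 2050: Wed, 2051: Thu, 2052: Sat
Fridays: 2046.

1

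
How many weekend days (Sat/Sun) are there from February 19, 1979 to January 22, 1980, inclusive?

96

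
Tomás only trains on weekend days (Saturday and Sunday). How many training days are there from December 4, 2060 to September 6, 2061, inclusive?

80

December 4, 2060 is a Saturday.
That's 277 days from start to end, counting both.
277 = 7 × 39 + 4, so there are 39 full weeks plus 4 extra days.
Each full week contributes 2 weekend days (Sat, Sun): 39 × 2 = 78.
The 4 extra days are Sat, Sun, Mon, Tue — 2 of them qualify.
Total: 78 + 2 = 80.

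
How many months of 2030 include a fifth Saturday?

A month has five Saturdays exactly when Saturday falls within its first (length − 28) days.
Jan: 31 days, starts Tue → 5 of Tue, Wed, Thu
Feb: 28 days, starts Fri → 5 of (none)
Mar: 31 days, starts Fri → 5 of Fri, Sat, Sun ✓
Apr: 30 days, starts Mon → 5 of Mon, Tue
May: 31 days, starts Wed → 5 of Wed, Thu, Fri
Jun: 30 days, starts Sat → 5 of Sat, Sun ✓
Jul: 31 days, starts Mon → 5 of Mon, Tue, Wed
Aug: 31 days, starts Thu → 5 of Thu, Fri, Sat ✓
Sep: 30 days, starts Sun → 5 of Sun, Mon
Oct: 31 days, starts Tue → 5 of Tue, Wed, Thu
Nov: 30 days, starts Fri → 5 of Fri, Sat ✓
Dec: 31 days, starts Sun → 5 of Sun, Mon, Tue
Months with five Saturdays: Mar, Jun, Aug, Nov.

4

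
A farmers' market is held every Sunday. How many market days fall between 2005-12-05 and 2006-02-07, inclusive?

9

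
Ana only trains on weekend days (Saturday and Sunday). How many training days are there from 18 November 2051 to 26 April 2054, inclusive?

18 November 2051 is a Saturday.
The range spans 891 days (inclusive of both endpoints).
891 = 7 × 127 + 2, so there are 127 full weeks plus 2 extra days.
Each full week contributes 2 weekend days (Sat, Sun): 127 × 2 = 254.
The 2 extra days are Saturday, Sunday — 2 of them qualify.
Total: 254 + 2 = 256.

256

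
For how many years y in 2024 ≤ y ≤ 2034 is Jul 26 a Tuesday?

Day of week of July 26 in each year:
2024: Fri, 2025: Sat, 2026: Sun, 2027: Mon, 2028: Wed, 2029: Thu, 2030: Fri, 2031: Sat, 2032: Mon, 2033: Tue ✓, 2034: Wed
Tuesdays: 2033.

1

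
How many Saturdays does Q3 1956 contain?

July 1, 1956 is a Sunday.
That's 92 days from start to end, counting both.
92 = 7 × 13 + 1, so there are 13 full weeks plus 1 extra day.
Each full week contributes one Saturday: 13 so far.
The 1 extra day is Sunday — none qualify.
Total: 13 + 0 = 13.

13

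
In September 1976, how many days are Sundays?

4

September 1, 1976 is a Wednesday.
That's 30 days from start to end, counting both.
30 = 7 × 4 + 2, so there are 4 full weeks plus 2 extra days.
Each full week contributes one Sunday: 4 so far.
The 2 extra days are Wednesday, Thursday — none qualify.
Total: 4 + 0 = 4.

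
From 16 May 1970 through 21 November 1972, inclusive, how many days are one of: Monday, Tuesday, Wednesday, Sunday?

527

16 May 1970 is a Saturday.
From 16 May 1970 to 21 November 1972 is 921 days inclusive.
921 = 7 × 131 + 4, so there are 131 full weeks plus 4 extra days.
Each full week contributes 4 days from the set (Mon, Tue, Wed, Sun): 131 × 4 = 524.
The 4 extra days are Sat, Sun, Mon, Tue — 3 of them qualify.
Total: 524 + 3 = 527.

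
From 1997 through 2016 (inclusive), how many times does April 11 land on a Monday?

Day of week of April 11 in each year:
1997: Fri, 1998: Sat, 1999: Sun, 2000: Tue, 2001: Wed, 2002: Thu, 2003: Fri, 2004: Sun, 2005: Mon ✓, 2006: Tue, 2007: Wed, 2008: Fri, 2009: Sat, 2010: Sun, 2011: Mon ✓, 2012: Wed, 2013: Thu, 2014: Fri, 2015: Sat, 2016: Mon ✓
Mondays: 2005, 2011, 2016.

3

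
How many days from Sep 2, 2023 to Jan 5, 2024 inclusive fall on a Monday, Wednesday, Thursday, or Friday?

72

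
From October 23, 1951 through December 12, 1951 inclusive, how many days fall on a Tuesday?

8

October 23, 1951 is a Tuesday.
That's 51 days from start to end, counting both.
51 = 7 × 7 + 2, so there are 7 full weeks plus 2 extra days.
Each full week contributes one Tuesday: 7 so far.
The 2 extra days are Tuesday, Wednesday — 1 of them qualifies.
Total: 7 + 1 = 8.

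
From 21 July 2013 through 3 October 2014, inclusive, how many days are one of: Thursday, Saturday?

21 July 2013 is a Sunday.
From 21 July 2013 to 3 October 2014 is 440 days inclusive.
440 = 7 × 62 + 6, so there are 62 full weeks plus 6 extra days.
Each full week contributes 2 days from the set (Thu, Sat): 62 × 2 = 124.
The 6 extra days are Sun, Mon, Tue, Wed, Thu, Fri — 1 of them qualifies.
Total: 124 + 1 = 125.

125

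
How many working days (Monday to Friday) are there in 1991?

1 January 1991 is a Tuesday.
From 1 January 1991 to 31 December 1991 is 365 days inclusive.
365 = 7 × 52 + 1, so there are 52 full weeks plus 1 extra day.
Each full week contributes 5 weekdays (Mon–Fri): 52 × 5 = 260.
The 1 extra day is Tuesday — 1 of them qualifies.
Total: 260 + 1 = 261.

261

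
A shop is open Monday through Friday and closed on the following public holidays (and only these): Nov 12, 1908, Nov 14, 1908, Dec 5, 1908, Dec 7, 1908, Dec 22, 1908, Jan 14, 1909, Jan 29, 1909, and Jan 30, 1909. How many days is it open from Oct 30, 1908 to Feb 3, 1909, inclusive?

64

Oct 30, 1908 is a Friday.
From Oct 30, 1908 to Feb 3, 1909 is 97 days inclusive.
97 = 7 × 13 + 6, so there are 13 full weeks plus 6 extra days.
Each full week contributes 5 weekdays (Mon–Fri): 13 × 5 = 65.
The 6 extra days are Fri, Sat, Sun, Mon, Tue, Wed — 4 of them qualify.
Total: 65 + 4 = 69.
Holidays: Nov 12, 1908 (Thu); Nov 14, 1908 (Sat); Dec 5, 1908 (Sat); Dec 7, 1908 (Mon); Dec 22, 1908 (Tue); Jan 14, 1909 (Thu); Jan 29, 1909 (Fri); Jan 30, 1909 (Sat).
5 of the 8 holidays fall on weekdays; the rest are weekends and were already excluded.
Business days: 69 − 5 = 64.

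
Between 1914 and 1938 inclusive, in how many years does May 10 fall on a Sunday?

4

Day of week of May 10 in each year:
1914: Sun ✓, 1915: Mon, 1916: Wed, 1917: Thu, 1918: Fri, 1919: Sat, 1920: Mon, 1921: Tue, 1922: Wed, 1923: Thu, 1924: Sat, 1925: Sun ✓, 1926: Mon, 1927: Tue, 1928: Thu, 1929: Fri, 1930: Sat, 1931: Sun ✓, 1932: Tue, 1933: Wed, 1934: Thu, 1935: Fri, 1936: Sun ✓, 1937: Mon, 1938: Tue
Sundays: 1914, 1925, 1931, 1936.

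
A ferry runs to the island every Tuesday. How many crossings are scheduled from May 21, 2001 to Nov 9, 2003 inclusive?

129 Tuesdays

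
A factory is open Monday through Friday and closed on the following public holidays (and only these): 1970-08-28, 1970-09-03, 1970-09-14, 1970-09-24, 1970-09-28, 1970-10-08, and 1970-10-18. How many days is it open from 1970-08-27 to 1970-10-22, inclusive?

35

1970-08-27 is a Thursday.
From 1970-08-27 to 1970-10-22 is 57 days inclusive.
57 = 7 × 8 + 1, so there are 8 full weeks plus 1 extra day.
Each full week contributes 5 weekdays (Mon–Fri): 8 × 5 = 40.
The 1 extra day is Thu — 1 of them qualifies.
Total: 40 + 1 = 41.
Holidays: 1970-08-28 (Fri); 1970-09-03 (Thu); 1970-09-14 (Mon); 1970-09-24 (Thu); 1970-09-28 (Mon); 1970-10-08 (Thu); 1970-10-18 (Sun).
6 of the 7 holidays fall on weekdays; the rest are weekends and were already excluded.
Business days: 41 − 6 = 35.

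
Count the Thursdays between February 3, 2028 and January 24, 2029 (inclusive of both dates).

51

February 3, 2028 is a Thursday.
From February 3, 2028 to January 24, 2029 is 357 days inclusive.
357 = 7 × 51, so the span is exactly 51 full weeks.
Each full week contributes one Thursday: 51 so far.
Total: 51.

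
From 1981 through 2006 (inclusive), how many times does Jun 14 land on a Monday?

4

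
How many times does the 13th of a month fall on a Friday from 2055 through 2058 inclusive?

6

Friday-the-13ths by year:
2055: Aug
2056: Oct
2057: Apr, Jul
2058: Sep, Dec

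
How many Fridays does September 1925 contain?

4

1 September 1925 is a Tuesday.
The range spans 30 days (inclusive of both endpoints).
30 = 7 × 4 + 2, so there are 4 full weeks plus 2 extra days.
Each full week contributes one Friday: 4 so far.
The 2 extra days are Tue, Wed — none qualify.
Total: 4 + 0 = 4.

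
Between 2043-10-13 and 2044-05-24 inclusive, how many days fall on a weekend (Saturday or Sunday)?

64

2043-10-13 is a Tuesday.
The range spans 225 days (inclusive of both endpoints).
225 = 7 × 32 + 1, so there are 32 full weeks plus 1 extra day.
Each full week contributes 2 weekend days (Sat, Sun): 32 × 2 = 64.
The 1 extra day is Tue — none qualify.
Total: 64 + 0 = 64.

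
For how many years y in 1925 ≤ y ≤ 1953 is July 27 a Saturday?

4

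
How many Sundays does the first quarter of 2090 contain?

13

1 January 2090 is a Sunday.
The range spans 90 days (inclusive of both endpoints).
90 = 7 × 12 + 6, so there are 12 full weeks plus 6 extra days.
Each full week contributes one Sunday: 12 so far.
The 6 extra days are Sun, Mon, Tue, Wed, Thu, Fri — 1 of them qualifies.
Total: 12 + 1 = 13.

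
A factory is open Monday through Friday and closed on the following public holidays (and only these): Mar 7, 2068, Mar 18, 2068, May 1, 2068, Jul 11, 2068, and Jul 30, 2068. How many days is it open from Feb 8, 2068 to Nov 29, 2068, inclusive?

Feb 8, 2068 is a Wednesday.
From Feb 8, 2068 to Nov 29, 2068 is 296 days inclusive.
296 = 7 × 42 + 2, so there are 42 full weeks plus 2 extra days.
Each full week contributes 5 weekdays (Mon–Fri): 42 × 5 = 210.
The 2 extra days are Wed, Thu — 2 of them qualify.
Total: 210 + 2 = 212.
Holidays: Mar 7, 2068 (Wed); Mar 18, 2068 (Sun); May 1, 2068 (Tue); Jul 11, 2068 (Wed); Jul 30, 2068 (Mon).
4 of the 5 holidays fall on weekdays; the rest are weekends and were already excluded.
Business days: 212 − 4 = 208.

208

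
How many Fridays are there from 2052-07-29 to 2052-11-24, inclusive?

17 Fridays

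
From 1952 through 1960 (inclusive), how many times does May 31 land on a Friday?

1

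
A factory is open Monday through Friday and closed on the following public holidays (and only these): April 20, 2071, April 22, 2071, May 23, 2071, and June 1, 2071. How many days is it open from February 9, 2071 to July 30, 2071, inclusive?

121

February 9, 2071 is a Monday.
The range spans 172 days (inclusive of both endpoints).
172 = 7 × 24 + 4, so there are 24 full weeks plus 4 extra days.
Each full week contributes 5 weekdays (Mon–Fri): 24 × 5 = 120.
The 4 extra days are Mon, Tue, Wed, Thu — 4 of them qualify.
Total: 120 + 4 = 124.
Holidays: April 20, 2071 (Mon); April 22, 2071 (Wed); May 23, 2071 (Sat); June 1, 2071 (Mon).
3 of the 4 holidays fall on weekdays; the rest are weekends and were already excluded.
Business days: 124 − 3 = 121.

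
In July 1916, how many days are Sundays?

5

Jul 1, 1916 is a Saturday.
That's 31 days from start to end, counting both.
31 = 7 × 4 + 3, so there are 4 full weeks plus 3 extra days.
Each full week contributes one Sunday: 4 so far.
The 3 extra days are Sat, Sun, Mon — 1 of them qualifies.
Total: 4 + 1 = 5.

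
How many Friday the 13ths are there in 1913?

The 13th falls on a Friday when the month's 13th has weekday Fri.
Jan 13 is Mon; Feb 13 is Thu; Mar 13 is Thu; Apr 13 is Sun; May 13 is Tue; Jun 13 is Fri ✓; Jul 13 is Sun; Aug 13 is Wed; Sep 13 is Sat; Oct 13 is Mon; Nov 13 is Thu; Dec 13 is Sat.
Friday the 13ths: Jun.

1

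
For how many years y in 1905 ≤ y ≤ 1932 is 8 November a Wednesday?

4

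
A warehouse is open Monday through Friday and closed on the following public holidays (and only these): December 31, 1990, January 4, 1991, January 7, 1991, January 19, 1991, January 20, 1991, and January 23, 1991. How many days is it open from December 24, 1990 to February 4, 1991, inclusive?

December 24, 1990 is a Monday.
The range spans 43 days (inclusive of both endpoints).
43 = 7 × 6 + 1, so there are 6 full weeks plus 1 extra day.
Each full week contributes 5 weekdays (Mon–Fri): 6 × 5 = 30.
The 1 extra day is Mon — 1 of them qualifies.
Total: 30 + 1 = 31.
Holidays: December 31, 1990 (Mon); January 4, 1991 (Fri); January 7, 1991 (Mon); January 19, 1991 (Sat); January 20, 1991 (Sun); January 23, 1991 (Wed).
4 of the 6 holidays fall on weekdays; the rest are weekends and were already excluded.
Business days: 31 − 4 = 27.

27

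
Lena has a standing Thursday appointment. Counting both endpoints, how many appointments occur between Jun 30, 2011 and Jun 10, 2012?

50

Jun 30, 2011 is a Thursday.
That's 347 days from start to end, counting both.
347 = 7 × 49 + 4, so there are 49 full weeks plus 4 extra days.
Each full week contributes one Thursday: 49 so far.
The 4 extra days are Thu, Fri, Sat, Sun — 1 of them qualifies.
Total: 49 + 1 = 50.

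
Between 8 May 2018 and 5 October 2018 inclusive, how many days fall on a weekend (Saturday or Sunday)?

42

8 May 2018 is a Tuesday.
The range spans 151 days (inclusive of both endpoints).
151 = 7 × 21 + 4, so there are 21 full weeks plus 4 extra days.
Each full week contributes 2 weekend days (Sat, Sun): 21 × 2 = 42.
The 4 extra days are Tuesday, Wednesday, Thursday, Friday — none qualify.
Total: 42 + 0 = 42.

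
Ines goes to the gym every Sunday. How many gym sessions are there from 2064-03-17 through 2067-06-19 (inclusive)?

170 Sundays

2064-03-17 is a Monday.
From 2064-03-17 to 2067-06-19 is 1190 days inclusive.
1190 = 7 × 170, so the span is exactly 170 full weeks.
Each full week contributes one Sunday: 170 so far.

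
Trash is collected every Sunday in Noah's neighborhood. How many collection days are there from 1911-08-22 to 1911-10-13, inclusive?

1911-08-22 is a Tuesday.
That's 53 days from start to end, counting both.
53 = 7 × 7 + 4, so there are 7 full weeks plus 4 extra days.
Each full week contributes one Sunday: 7 so far.
The 4 extra days are Tue, Wed, Thu, Fri — none qualify.
Total: 7 + 0 = 7.

7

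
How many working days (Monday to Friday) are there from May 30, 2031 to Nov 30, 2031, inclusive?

May 30, 2031 is a Friday.
The range spans 185 days (inclusive of both endpoints).
185 = 7 × 26 + 3, so there are 26 full weeks plus 3 extra days.
Each full week contributes 5 weekdays (Mon–Fri): 26 × 5 = 130.
The 3 extra days are Friday, Saturday, Sunday — 1 of them qualifies.
Total: 130 + 1 = 131.

131 weekdays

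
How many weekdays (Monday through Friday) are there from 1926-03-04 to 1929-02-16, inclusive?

772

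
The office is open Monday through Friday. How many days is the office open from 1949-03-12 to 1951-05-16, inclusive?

1949-03-12 is a Saturday.
That's 796 days from start to end, counting both.
796 = 7 × 113 + 5, so there are 113 full weeks plus 5 extra days.
Each full week contributes 5 weekdays (Mon–Fri): 113 × 5 = 565.
The 5 extra days are Saturday, Sunday, Monday, Tuesday, Wednesday — 3 of them qualify.
Total: 565 + 3 = 568.

568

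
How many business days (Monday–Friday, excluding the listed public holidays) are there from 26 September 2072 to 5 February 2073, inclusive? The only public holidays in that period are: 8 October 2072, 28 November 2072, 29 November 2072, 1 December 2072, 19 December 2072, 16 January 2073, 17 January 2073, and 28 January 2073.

89 business days

26 September 2072 is a Monday.
That's 133 days from start to end, counting both.
133 = 7 × 19, so the span is exactly 19 full weeks.
Each full week contributes 5 weekdays (Mon–Fri): 19 × 5 = 95.
Holidays: 8 October 2072 (Sat); 28 November 2072 (Mon); 29 November 2072 (Tue); 1 December 2072 (Thu); 19 December 2072 (Mon); 16 January 2073 (Mon); 17 January 2073 (Tue); 28 January 2073 (Sat).
6 of the 8 holidays fall on weekdays; the rest are weekends and were already excluded.
Business days: 95 − 6 = 89.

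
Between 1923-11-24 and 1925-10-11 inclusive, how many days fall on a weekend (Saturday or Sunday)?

1923-11-24 is a Saturday.
The range spans 688 days (inclusive of both endpoints).
688 = 7 × 98 + 2, so there are 98 full weeks plus 2 extra days.
Each full week contributes 2 weekend days (Sat, Sun): 98 × 2 = 196.
The 2 extra days are Sat, Sun — 2 of them qualify.
Total: 196 + 2 = 198.

198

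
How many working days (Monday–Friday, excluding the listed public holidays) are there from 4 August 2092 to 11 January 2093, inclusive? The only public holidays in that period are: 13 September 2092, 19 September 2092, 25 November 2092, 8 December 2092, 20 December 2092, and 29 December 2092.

111 working days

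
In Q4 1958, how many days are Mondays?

1958-10-01 is a Wednesday.
That's 92 days from start to end, counting both.
92 = 7 × 13 + 1, so there are 13 full weeks plus 1 extra day.
Each full week contributes one Monday: 13 so far.
The 1 extra day is Wednesday — none qualify.
Total: 13 + 0 = 13.

13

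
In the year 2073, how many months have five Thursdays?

4

A month has five Thursdays exactly when Thursday falls within its first (length − 28) days.
Jan: 31 days, starts Sun → 5 of Sun, Mon, Tue
Feb: 28 days, starts Wed → 5 of (none)
Mar: 31 days, starts Wed → 5 of Wed, Thu, Fri ✓
Apr: 30 days, starts Sat → 5 of Sat, Sun
May: 31 days, starts Mon → 5 of Mon, Tue, Wed
Jun: 30 days, starts Thu → 5 of Thu, Fri ✓
Jul: 31 days, starts Sat → 5 of Sat, Sun, Mon
Aug: 31 days, starts Tue → 5 of Tue, Wed, Thu ✓
Sep: 30 days, starts Fri → 5 of Fri, Sat
Oct: 31 days, starts Sun → 5 of Sun, Mon, Tue
Nov: 30 days, starts Wed → 5 of Wed, Thu ✓
Dec: 31 days, starts Fri → 5 of Fri, Sat, Sun
Months with five Thursdays: Mar, Jun, Aug, Nov.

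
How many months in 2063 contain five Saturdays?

A month has five Saturdays exactly when Saturday falls within its first (length − 28) days.
Jan: 31 days, starts Mon → 5 of Mon, Tue, Wed
Feb: 28 days, starts Thu → 5 of (none)
Mar: 31 days, starts Thu → 5 of Thu, Fri, Sat ✓
Apr: 30 days, starts Sun → 5 of Sun, Mon
May: 31 days, starts Tue → 5 of Tue, Wed, Thu
Jun: 30 days, starts Fri → 5 of Fri, Sat ✓
Jul: 31 days, starts Sun → 5 of Sun, Mon, Tue
Aug: 31 days, starts Wed → 5 of Wed, Thu, Fri
Sep: 30 days, starts Sat → 5 of Sat, Sun ✓
Oct: 31 days, starts Mon → 5 of Mon, Tue, Wed
Nov: 30 days, starts Thu → 5 of Thu, Fri
Dec: 31 days, starts Sat → 5 of Sat, Sun, Mon ✓
Months with five Saturdays: Mar, Jun, Sep, Dec.

4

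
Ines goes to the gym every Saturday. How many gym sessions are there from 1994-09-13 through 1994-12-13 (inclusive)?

1994-09-13 is a Tuesday.
That's 92 days from start to end, counting both.
92 = 7 × 13 + 1, so there are 13 full weeks plus 1 extra day.
Each full week contributes one Saturday: 13 so far.
The 1 extra day is Tuesday — none qualify.
Total: 13 + 0 = 13.

13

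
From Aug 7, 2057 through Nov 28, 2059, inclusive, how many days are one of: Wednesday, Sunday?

Aug 7, 2057 is a Tuesday.
That's 844 days from start to end, counting both.
844 = 7 × 120 + 4, so there are 120 full weeks plus 4 extra days.
Each full week contributes 2 days from the set (Wed, Sun): 120 × 2 = 240.
The 4 extra days are Tuesday, Wednesday, Thursday, Friday — 1 of them qualifies.
Total: 240 + 1 = 241.

241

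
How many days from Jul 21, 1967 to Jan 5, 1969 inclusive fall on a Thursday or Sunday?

Jul 21, 1967 is a Friday.
From Jul 21, 1967 to Jan 5, 1969 is 535 days inclusive.
535 = 7 × 76 + 3, so there are 76 full weeks plus 3 extra days.
Each full week contributes 2 days from the set (Thu, Sun): 76 × 2 = 152.
The 3 extra days are Friday, Saturday, Sunday — 1 of them qualifies.
Total: 152 + 1 = 153.

153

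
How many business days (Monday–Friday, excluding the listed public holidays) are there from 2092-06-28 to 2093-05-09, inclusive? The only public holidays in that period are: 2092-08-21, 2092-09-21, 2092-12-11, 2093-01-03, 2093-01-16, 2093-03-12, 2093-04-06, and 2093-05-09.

2092-06-28 is a Saturday.
That's 316 days from start to end, counting both.
316 = 7 × 45 + 1, so there are 45 full weeks plus 1 extra day.
Each full week contributes 5 weekdays (Mon–Fri): 45 × 5 = 225.
The 1 extra day is Sat — none qualify.
Total: 225 + 0 = 225.
Holidays: 2092-08-21 (Thu); 2092-09-21 (Sun); 2092-12-11 (Thu); 2093-01-03 (Sat); 2093-01-16 (Fri); 2093-03-12 (Thu); 2093-04-06 (Mon); 2093-05-09 (Sat).
5 of the 8 holidays fall on weekdays; the rest are weekends and were already excluded.
Business days: 225 − 5 = 220.

220 business days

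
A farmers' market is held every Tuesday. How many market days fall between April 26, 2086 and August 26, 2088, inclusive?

122

April 26, 2086 is a Friday.
From April 26, 2086 to August 26, 2088 is 854 days inclusive.
854 = 7 × 122, so the span is exactly 122 full weeks.
Each full week contributes one Tuesday: 122 so far.
Total: 122.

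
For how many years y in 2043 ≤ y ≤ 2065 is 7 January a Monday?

Day of week of January 7 in each year:
2043: Wed, 2044: Thu, 2045: Sat, 2046: Sun, 2047: Mon ✓, 2048: Tue, 2049: Thu, 2050: Fri, 2051: Sat, 2052: Sun, 2053: Tue, 2054: Wed, 2055: Thu, 2056: Fri, 2057: Sun, 2058: Mon ✓, 2059: Tue, 2060: Wed, 2061: Fri, 2062: Sat, 2063: Sun, 2064: Mon ✓, 2065: Wed
Mondays: 2047, 2058, 2064.

3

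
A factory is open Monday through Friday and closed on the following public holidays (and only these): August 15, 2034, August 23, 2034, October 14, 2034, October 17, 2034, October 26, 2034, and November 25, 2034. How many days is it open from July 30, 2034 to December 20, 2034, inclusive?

99

July 30, 2034 is a Sunday.
From July 30, 2034 to December 20, 2034 is 144 days inclusive.
144 = 7 × 20 + 4, so there are 20 full weeks plus 4 extra days.
Each full week contributes 5 weekdays (Mon–Fri): 20 × 5 = 100.
The 4 extra days are Sunday, Monday, Tuesday, Wednesday — 3 of them qualify.
Total: 100 + 3 = 103.
Holidays: August 15, 2034 (Tue); August 23, 2034 (Wed); October 14, 2034 (Sat); October 17, 2034 (Tue); October 26, 2034 (Thu); November 25, 2034 (Sat).
4 of the 6 holidays fall on weekdays; the rest are weekends and were already excluded.
Business days: 103 − 4 = 99.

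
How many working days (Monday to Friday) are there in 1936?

1 January 1936 is a Wednesday.
From 1 January 1936 to 31 December 1936 is 366 days inclusive.
366 = 7 × 52 + 2, so there are 52 full weeks plus 2 extra days.
Each full week contributes 5 weekdays (Mon–Fri): 52 × 5 = 260.
The 2 extra days are Wednesday, Thursday — 2 of them qualify.
Total: 260 + 2 = 262.

262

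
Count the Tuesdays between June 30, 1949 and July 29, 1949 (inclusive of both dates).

June 30, 1949 is a Thursday.
That's 30 days from start to end, counting both.
30 = 7 × 4 + 2, so there are 4 full weeks plus 2 extra days.
Each full week contributes one Tuesday: 4 so far.
The 2 extra days are Thu, Fri — none qualify.
Total: 4 + 0 = 4.

4 Tuesdays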